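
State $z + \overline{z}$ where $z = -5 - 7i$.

z + conjugate(z) = (a + bi) + (a - bi) = 2a
= 2 * (-5) = -10


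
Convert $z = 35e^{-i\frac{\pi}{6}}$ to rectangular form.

a = r cos θ = 35 * sqrt(3)/2 = 35*sqrt(3)/2
b = r sin θ = 35 * -1/2 = -35/2
z = 35*sqrt(3)/2 - (35/2)i


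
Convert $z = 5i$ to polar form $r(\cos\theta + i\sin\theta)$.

r = |z| = sqrt(a^2 + b^2) = sqrt((0)^2 + (5)^2) = sqrt(0 + 25) = sqrt(25) = 5
a = 0 and b > 0, so z lies on the positive imaginary axis: θ = 90°
z = 5(cos 90° + i sin 90°)


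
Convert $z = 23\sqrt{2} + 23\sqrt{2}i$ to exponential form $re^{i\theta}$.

r = |z| = sqrt((23*sqrt(2))^2 + (23*sqrt(2))^2) = sqrt(1058 + 1058) = sqrt(2116) = 46
θ = arctan(b/a) = arctan(32.5269/32.5269) (quadrant-adjusted) = 45° = π/4
z = 46e^(i*π/4)


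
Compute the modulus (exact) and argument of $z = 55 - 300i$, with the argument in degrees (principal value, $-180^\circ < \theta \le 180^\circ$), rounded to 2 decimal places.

|z| = sqrt(55^2 + (-300)^2) = 305
arg(z) = arctan(b/a) = arctan(-300/55) (quadrant-adjusted) = -79.61°


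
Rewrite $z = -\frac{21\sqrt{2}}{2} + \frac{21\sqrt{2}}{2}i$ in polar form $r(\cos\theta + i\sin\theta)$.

r = |z| = sqrt(a^2 + b^2) = sqrt((-21*sqrt(2)/2)^2 + (21*sqrt(2)/2)^2) = sqrt(441/2 + 441/2) = sqrt(441) = 21
θ = arctan(b/a) = arctan(14.8492/-14.8492) (quadrant-adjusted) = 135°
z = 21(cos 135° + i sin 135°)


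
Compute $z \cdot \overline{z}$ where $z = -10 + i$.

z * conjugate(z) = |z|^2 = a^2 + b^2
= (-10)^2 + 1^2 = 101


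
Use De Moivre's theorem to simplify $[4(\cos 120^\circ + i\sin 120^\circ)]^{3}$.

By De Moivre: z^n = r^n(cos(nθ) + i sin(nθ))
= 4^3(cos(3*120°) + i sin(3*120°))
= 64(cos 0° + i sin 0°)
= 64


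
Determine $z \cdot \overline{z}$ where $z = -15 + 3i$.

z * conjugate(z) = |z|^2 = a^2 + b^2
= (-15)^2 + 3^2 = 234


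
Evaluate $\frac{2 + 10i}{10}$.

Divisor is real, so divide each part by 10:
= 1/5 + i


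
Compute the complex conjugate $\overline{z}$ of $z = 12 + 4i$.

If z = a + bi, then conjugate(z) = a - bi
conjugate(12 + 4i) = 12 - 4i


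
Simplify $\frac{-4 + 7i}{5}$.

Divisor is real, so divide each part by 5:
= -4/5 + (7/5)i


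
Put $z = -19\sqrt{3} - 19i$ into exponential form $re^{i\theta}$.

r = |z| = sqrt((-19*sqrt(3))^2 + (-19)^2) = sqrt(1083 + 361) = sqrt(1444) = 38
θ = arctan(b/a) = arctan(-19/-32.909) (quadrant-adjusted) = 210° = 7π/6
z = 38e^(i*7π/6)


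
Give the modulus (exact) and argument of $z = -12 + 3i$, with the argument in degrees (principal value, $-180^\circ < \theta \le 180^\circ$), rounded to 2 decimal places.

|z| = sqrt((-12)^2 + 3^2) = sqrt(153)
arg(z) = arctan(b/a) = arctan(3/-12) (quadrant-adjusted) = 165.96°


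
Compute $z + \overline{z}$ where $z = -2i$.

z + conjugate(z) = (a + bi) + (a - bi) = 2a
= 2 * 0 = 0


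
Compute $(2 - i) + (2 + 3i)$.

(2 + 2) + (-1 + 3)i = 4 + 2i


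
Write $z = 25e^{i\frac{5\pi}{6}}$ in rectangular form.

a = r cos θ = 25 * -sqrt(3)/2 = -25*sqrt(3)/2
b = r sin θ = 25 * 1/2 = 25/2
z = -25*sqrt(3)/2 + (25/2)i


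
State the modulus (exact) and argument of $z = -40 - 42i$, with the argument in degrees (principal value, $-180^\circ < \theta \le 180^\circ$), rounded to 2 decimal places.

|z| = sqrt((-40)^2 + (-42)^2) = 58
arg(z) = arctan(b/a) = arctan(-42/-40) (quadrant-adjusted) = -133.60°


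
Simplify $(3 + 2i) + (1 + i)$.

(3 + 1) + (2 + 1)i = 4 + 3i


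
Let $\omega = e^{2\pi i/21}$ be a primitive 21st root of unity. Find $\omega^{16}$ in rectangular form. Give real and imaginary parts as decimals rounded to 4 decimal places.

ω^16 = e^(2πi·16/21) = e^(i·32π/21)
= cos(32π/21) + i sin(32π/21)
= 0.0747 - 0.9972i


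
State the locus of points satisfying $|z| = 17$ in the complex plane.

|z| = 17 means sqrt(x^2 + y^2) = 17
This is a circle of radius 17 centered at the origin


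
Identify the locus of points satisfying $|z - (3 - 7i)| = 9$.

|z - z0| = r describes a circle centered at z0 with radius r
Here z0 = 3 - 7i and r = 9
Locus: Circle centered at (3, -7) with radius 9


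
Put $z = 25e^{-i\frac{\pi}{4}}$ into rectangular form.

a = r cos θ = 25 * sqrt(2)/2 = 25*sqrt(2)/2
b = r sin θ = 25 * -sqrt(2)/2 = -25*sqrt(2)/2
z = 25*sqrt(2)/2 - (25*sqrt(2)/2)i


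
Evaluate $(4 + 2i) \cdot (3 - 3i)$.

(a1*a2 - b1*b2) + (a1*b2 + b1*a2)i
= (12 - (-6)) + (-12 + 6)i
= 18 - 6i


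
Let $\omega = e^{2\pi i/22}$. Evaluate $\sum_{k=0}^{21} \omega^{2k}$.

Let ζ = ω^2 = e^(2πi·2/22). Since 22 ∤ 2, ζ ≠ 1.
Sum = Σ_{k=0}^{21} ζ^k = (ζ^22 - 1)/(ζ - 1) = (ω^{2·22} - 1)/(ζ - 1) = (1 - 1)/(ζ - 1) = 0


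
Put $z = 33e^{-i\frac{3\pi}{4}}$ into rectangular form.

a = r cos θ = 33 * -sqrt(2)/2 = -33*sqrt(2)/2
b = r sin θ = 33 * -sqrt(2)/2 = -33*sqrt(2)/2
z = -33*sqrt(2)/2 - (33*sqrt(2)/2)i


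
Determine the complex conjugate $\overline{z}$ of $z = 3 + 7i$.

If z = a + bi, then conjugate(z) = a - bi
conjugate(3 + 7i) = 3 - 7i


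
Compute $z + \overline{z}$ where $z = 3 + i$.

z + conjugate(z) = (a + bi) + (a - bi) = 2a
= 2 * 3 = 6


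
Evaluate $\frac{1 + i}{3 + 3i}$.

Multiply numerator and denominator by conjugate (3 - 3i):
= (1 + i)(3 - 3i) / (3^2 + 3^2)
= (6) / 18
Divide through by 6: (1) / 3
= 1/3


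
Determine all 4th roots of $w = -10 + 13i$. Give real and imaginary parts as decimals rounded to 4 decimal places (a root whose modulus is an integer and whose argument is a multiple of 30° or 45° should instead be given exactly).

|w| = sqrt(269) ≈ 16.401219, arg(w) ≈ 127.568592°
Root modulus = sqrt(269)^(1/4) ≈ 2.012422
Root arguments: θ_k = (arg(w) + 360°k)/4 for k = 0, 1, ..., 3
Compute each root as (root modulus)(cos θ_k + i sin θ_k) using full-precision intermediates, then round to 4 decimal places.
Roots: 1.7086 + 1.0632i, -1.0632 + 1.7086i, -1.7086 - 1.0632i, 1.0632 - 1.7086i


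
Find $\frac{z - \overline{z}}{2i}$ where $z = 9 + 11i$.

z - conjugate(z) = 2bi
(z - conjugate(z))/(2i) = 2bi/(2i) = b = 11


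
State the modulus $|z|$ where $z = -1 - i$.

|z| = sqrt(a^2 + b^2) = sqrt((-1)^2 + (-1)^2) = sqrt(2) = sqrt(2)


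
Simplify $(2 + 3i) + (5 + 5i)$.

(2 + 5) + (3 + 5)i = 7 + 8i


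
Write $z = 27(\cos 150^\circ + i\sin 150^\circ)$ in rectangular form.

a = r cos θ = 27 * -sqrt(3)/2 = -27*sqrt(3)/2
b = r sin θ = 27 * 1/2 = 27/2
z = -27*sqrt(3)/2 + (27/2)i


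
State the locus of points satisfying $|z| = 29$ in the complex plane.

|z| = 29 means sqrt(x^2 + y^2) = 29
This is a circle of radius 29 centered at the origin


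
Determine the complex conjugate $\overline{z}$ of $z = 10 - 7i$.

If z = a + bi, then conjugate(z) = a - bi
conjugate(10 - 7i) = 10 + 7i


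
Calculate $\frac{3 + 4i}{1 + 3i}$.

Multiply numerator and denominator by conjugate (1 - 3i):
= (3 + 4i)(1 - 3i) / (1^2 + 3^2)
= (15 - 5i) / 10
Divide through by 5: (3 - i) / 2
= 3/2 - (1/2)i


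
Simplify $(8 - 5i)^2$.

(a + bi)^2 = a^2 - b^2 + 2abi
= 8^2 - (-5)^2 + 2*8*(-5)i
= 39 - 80i


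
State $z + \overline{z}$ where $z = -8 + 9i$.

z + conjugate(z) = (a + bi) + (a - bi) = 2a
= 2 * (-8) = -16


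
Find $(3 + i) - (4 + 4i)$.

(3 - 4) + (1 - 4)i = -1 - 3i


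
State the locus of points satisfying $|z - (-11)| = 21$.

|z - z0| = r describes a circle centered at z0 with radius r
Here z0 = -11 and r = 21
Locus: Circle centered at (-11, 0) with radius 21


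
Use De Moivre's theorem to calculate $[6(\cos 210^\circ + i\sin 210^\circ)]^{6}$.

By De Moivre: z^n = r^n(cos(nθ) + i sin(nθ))
= 6^6(cos(6*210°) + i sin(6*210°))
= 46656(cos 180° + i sin 180°)
= -46656


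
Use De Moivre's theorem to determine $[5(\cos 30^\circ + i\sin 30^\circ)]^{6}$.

By De Moivre: z^n = r^n(cos(nθ) + i sin(nθ))
= 5^6(cos(6*30°) + i sin(6*30°))
= 15625(cos 180° + i sin 180°)
= -15625


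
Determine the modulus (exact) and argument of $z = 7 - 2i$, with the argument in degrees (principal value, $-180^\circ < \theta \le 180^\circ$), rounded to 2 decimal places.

|z| = sqrt(7^2 + (-2)^2) = sqrt(53)
arg(z) = arctan(b/a) = arctan(-2/7) (quadrant-adjusted) = -15.95°


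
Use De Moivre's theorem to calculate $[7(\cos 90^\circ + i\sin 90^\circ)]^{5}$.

By De Moivre: z^n = r^n(cos(nθ) + i sin(nθ))
= 7^5(cos(5*90°) + i sin(5*90°))
= 16807(cos 90° + i sin 90°)
= 16807i


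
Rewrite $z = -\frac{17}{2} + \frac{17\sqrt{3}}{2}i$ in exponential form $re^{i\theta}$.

r = |z| = sqrt((-17/2)^2 + (17*sqrt(3)/2)^2) = sqrt(289/4 + 867/4) = sqrt(289) = 17
θ = arctan(b/a) = arctan(14.7224/-8.5) (quadrant-adjusted) = 120° = 2π/3
z = 17e^(i*2π/3)


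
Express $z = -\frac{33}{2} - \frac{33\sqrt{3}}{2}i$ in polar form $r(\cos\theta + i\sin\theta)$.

r = |z| = sqrt(a^2 + b^2) = sqrt((-33/2)^2 + (-33*sqrt(3)/2)^2) = sqrt(1089/4 + 3267/4) = sqrt(1089) = 33
θ = arctan(b/a) = arctan(-28.5788/-16.5) (quadrant-adjusted) = 240°
z = 33(cos 240° + i sin 240°)


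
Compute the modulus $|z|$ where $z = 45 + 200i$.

|z| = sqrt(a^2 + b^2) = sqrt(45^2 + 200^2) = sqrt(42025) = 205


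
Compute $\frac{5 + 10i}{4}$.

Divisor is real, so divide each part by 4:
= 5/4 + (5/2)i


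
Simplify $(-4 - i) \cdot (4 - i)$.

(a1*a2 - b1*b2) + (a1*b2 + b1*a2)i
= (-16 - 1) + (4 + (-4))i
= -17


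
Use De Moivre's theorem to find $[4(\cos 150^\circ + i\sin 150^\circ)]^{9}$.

By De Moivre: z^n = r^n(cos(nθ) + i sin(nθ))
= 4^9(cos(9*150°) + i sin(9*150°))
= 262144(cos 270° + i sin 270°)
= -262144i


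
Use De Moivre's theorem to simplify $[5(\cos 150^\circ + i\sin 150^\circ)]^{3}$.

By De Moivre: z^n = r^n(cos(nθ) + i sin(nθ))
= 5^3(cos(3*150°) + i sin(3*150°))
= 125(cos 90° + i sin 90°)
= 125i


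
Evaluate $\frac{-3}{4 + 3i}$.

Multiply numerator and denominator by conjugate (4 - 3i):
= (-3)(4 - 3i) / (4^2 + 3^2)
= (-12 + 9i) / 25
= -12/25 + (9/25)i


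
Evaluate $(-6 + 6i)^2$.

(a + bi)^2 = a^2 - b^2 + 2abi
= (-6)^2 - 6^2 + 2*(-6)*6i
= -72i


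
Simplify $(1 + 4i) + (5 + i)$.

(1 + 5) + (4 + 1)i = 6 + 5i


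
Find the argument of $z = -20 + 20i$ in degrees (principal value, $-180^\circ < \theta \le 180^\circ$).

θ = arctan(b/a) = arctan(20/-20) (quadrant-adjusted) = 135°


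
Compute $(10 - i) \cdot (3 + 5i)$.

(a1*a2 - b1*b2) + (a1*b2 + b1*a2)i
= (30 - (-5)) + (50 + (-3))i
= 35 + 47i


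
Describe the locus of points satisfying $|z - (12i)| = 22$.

|z - z0| = r describes a circle centered at z0 with radius r
Here z0 = 12i and r = 22
Locus: Circle centered at (0, 12) with radius 22


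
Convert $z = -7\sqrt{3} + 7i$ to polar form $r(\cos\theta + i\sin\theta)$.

r = |z| = sqrt(a^2 + b^2) = sqrt((-7*sqrt(3))^2 + (7)^2) = sqrt(147 + 49) = sqrt(196) = 14
θ = arctan(b/a) = arctan(7/-12.1244) (quadrant-adjusted) = 150°
z = 14(cos 150° + i sin 150°)


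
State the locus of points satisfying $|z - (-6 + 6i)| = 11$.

|z - z0| = r describes a circle centered at z0 with radius r
Here z0 = -6 + 6i and r = 11
Locus: Circle centered at (-6, 6) with radius 11


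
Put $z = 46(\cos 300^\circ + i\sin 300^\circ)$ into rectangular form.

a = r cos θ = 46 * 1/2 = 23
b = r sin θ = 46 * -sqrt(3)/2 = -23*sqrt(3)
z = 23 - 23*sqrt(3)i


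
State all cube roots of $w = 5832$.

|w| = 5832, arg(w) = 0°
Root modulus = 5832^(1/3) = 18
Root arguments: θ_k = (0° + 360°k)/3 for k = 0, 1, ..., 2
Roots: 18, -9 + 9*sqrt(3)i, -9 - 9*sqrt(3)i


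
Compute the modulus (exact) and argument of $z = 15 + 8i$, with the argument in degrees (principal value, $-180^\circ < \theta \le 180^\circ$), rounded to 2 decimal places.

|z| = sqrt(15^2 + 8^2) = 17
arg(z) = arctan(b/a) = arctan(8/15) (quadrant-adjusted) = 28.07°


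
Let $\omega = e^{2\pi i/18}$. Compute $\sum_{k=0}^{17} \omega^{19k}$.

Let ζ = ω^19 = e^(2πi·19/18). Since 18 ∤ 19, ζ ≠ 1.
Sum = Σ_{k=0}^{17} ζ^k = (ζ^18 - 1)/(ζ - 1) = (ω^{19·18} - 1)/(ζ - 1) = (1 - 1)/(ζ - 1) = 0


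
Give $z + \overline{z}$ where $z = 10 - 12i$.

z + conjugate(z) = (a + bi) + (a - bi) = 2a
= 2 * 10 = 20


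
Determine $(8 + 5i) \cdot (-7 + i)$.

(a1*a2 - b1*b2) + (a1*b2 + b1*a2)i
= (-56 - 5) + (8 + (-35))i
= -61 - 27i


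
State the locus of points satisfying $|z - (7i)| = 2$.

|z - z0| = r describes a circle centered at z0 with radius r
Here z0 = 7i and r = 2
Locus: Circle centered at (0, 7) with radius 2


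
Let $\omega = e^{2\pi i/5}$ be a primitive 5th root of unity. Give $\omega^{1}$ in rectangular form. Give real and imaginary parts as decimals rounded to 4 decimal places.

ω^1 = e^(2πi·1/5) = e^(i·2π/5)
= cos(2π/5) + i sin(2π/5)
= 0.3090 + 0.9511i


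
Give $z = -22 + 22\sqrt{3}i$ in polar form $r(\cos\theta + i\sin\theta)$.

r = |z| = sqrt(a^2 + b^2) = sqrt((-22)^2 + (22*sqrt(3))^2) = sqrt(484 + 1452) = sqrt(1936) = 44
θ = arctan(b/a) = arctan(38.1051/-22) (quadrant-adjusted) = 120°
z = 44(cos 120° + i sin 120°)


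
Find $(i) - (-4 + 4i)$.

(0 - (-4)) + (1 - 4)i = 4 - 3i


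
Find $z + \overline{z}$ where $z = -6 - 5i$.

z + conjugate(z) = (a + bi) + (a - bi) = 2a
= 2 * (-6) = -12


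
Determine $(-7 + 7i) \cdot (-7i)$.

(a1*a2 - b1*b2) + (a1*b2 + b1*a2)i
= (0 - (-49)) + (49 + 0)i
= 49 + 49i


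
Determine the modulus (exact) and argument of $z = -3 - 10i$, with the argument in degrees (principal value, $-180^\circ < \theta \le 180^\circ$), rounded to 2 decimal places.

|z| = sqrt((-3)^2 + (-10)^2) = sqrt(109)
arg(z) = arctan(b/a) = arctan(-10/-3) (quadrant-adjusted) = -106.70°


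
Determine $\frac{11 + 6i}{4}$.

Divisor is real, so divide each part by 4:
= 11/4 + (3/2)i


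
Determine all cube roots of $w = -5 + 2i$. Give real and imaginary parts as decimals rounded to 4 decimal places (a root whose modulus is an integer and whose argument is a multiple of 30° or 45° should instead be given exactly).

|w| = sqrt(29) ≈ 5.385165, arg(w) ≈ 158.198591°
Root modulus = sqrt(29)^(1/3) ≈ 1.752803
Root arguments: θ_k = (arg(w) + 360°k)/3 for k = 0, 1, ..., 2
Compute each root as (root modulus)(cos θ_k + i sin θ_k) using full-precision intermediates, then round to 4 decimal places.
Roots: 1.0614 + 1.3949i, -1.7387 + 0.2217i, 0.6773 - 1.6166i


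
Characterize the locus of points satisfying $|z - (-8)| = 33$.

|z - z0| = r describes a circle centered at z0 with radius r
Here z0 = -8 and r = 33
Locus: Circle centered at (-8, 0) with radius 33


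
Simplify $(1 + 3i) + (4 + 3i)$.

(1 + 4) + (3 + 3)i = 5 + 6i


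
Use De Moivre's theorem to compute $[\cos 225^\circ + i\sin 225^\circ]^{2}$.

By De Moivre: z^n = r^n(cos(nθ) + i sin(nθ))
= 1^2(cos(2*225°) + i sin(2*225°))
= 1(cos 90° + i sin 90°)
= i


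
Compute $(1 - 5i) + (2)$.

(1 + 2) + (-5 + 0)i = 3 - 5i


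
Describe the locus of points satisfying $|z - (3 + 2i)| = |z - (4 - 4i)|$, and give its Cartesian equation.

|z - z1| = |z - z2| means z is equidistant from z1 and z2,
i.e. the perpendicular bisector of the segment from (3, 2) to (4, -4) (midpoint (7/2, -1)).
With z = x + yi, square both sides:
(x - 3)^2 + (y - 2)^2 = (x - 4)^2 + (y - (-4))^2
The x^2 and y^2 terms cancel: 2x + (-12)y = 32 - 13 = 19
Simplify: 2x - 12y = 19
Locus: Perpendicular bisector of the segment from (3, 2) to (4, -4): the line 2x - 12y = 19


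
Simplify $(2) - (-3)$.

(2 - (-3)) + (0 - 0)i = 5


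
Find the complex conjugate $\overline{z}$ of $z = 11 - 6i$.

If z = a + bi, then conjugate(z) = a - bi
conjugate(11 - 6i) = 11 + 6i


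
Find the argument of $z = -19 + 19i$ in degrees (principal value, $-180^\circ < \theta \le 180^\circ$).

θ = arctan(b/a) = arctan(19/-19) (quadrant-adjusted) = 135°


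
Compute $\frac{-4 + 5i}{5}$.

Divisor is real, so divide each part by 5:
= -4/5 + i


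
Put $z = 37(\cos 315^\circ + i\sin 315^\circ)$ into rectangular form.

a = r cos θ = 37 * sqrt(2)/2 = 37*sqrt(2)/2
b = r sin θ = 37 * -sqrt(2)/2 = -37*sqrt(2)/2
z = 37*sqrt(2)/2 - (37*sqrt(2)/2)i


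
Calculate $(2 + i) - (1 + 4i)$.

(2 - 1) + (1 - 4)i = 1 - 3i


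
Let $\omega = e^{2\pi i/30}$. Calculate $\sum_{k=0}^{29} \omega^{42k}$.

Let ζ = ω^42 = e^(2πi·42/30). Since 30 ∤ 42, ζ ≠ 1.
Sum = Σ_{k=0}^{29} ζ^k = (ζ^30 - 1)/(ζ - 1) = (ω^{42·30} - 1)/(ζ - 1) = (1 - 1)/(ζ - 1) = 0


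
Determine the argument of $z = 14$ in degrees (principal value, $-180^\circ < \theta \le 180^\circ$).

b = 0 and a > 0, so z lies on the positive real axis: θ = 0°


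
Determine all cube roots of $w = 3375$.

|w| = 3375, arg(w) = 0°
Root modulus = 3375^(1/3) = 15
Root arguments: θ_k = (0° + 360°k)/3 for k = 0, 1, ..., 2
Roots: 15, -15/2 + (15*sqrt(3)/2)i, -15/2 - (15*sqrt(3)/2)i


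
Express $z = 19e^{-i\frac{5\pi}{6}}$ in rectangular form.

a = r cos θ = 19 * -sqrt(3)/2 = -19*sqrt(3)/2
b = r sin θ = 19 * -1/2 = -19/2
z = -19*sqrt(3)/2 - (19/2)i


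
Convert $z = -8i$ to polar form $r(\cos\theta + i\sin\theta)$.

r = |z| = sqrt(a^2 + b^2) = sqrt((0)^2 + (-8)^2) = sqrt(0 + 64) = sqrt(64) = 8
a = 0 and b < 0, so z lies on the negative imaginary axis: θ = 270°
z = 8(cos 270° + i sin 270°)


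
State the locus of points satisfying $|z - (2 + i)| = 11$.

|z - z0| = r describes a circle centered at z0 with radius r
Here z0 = 2 + i and r = 11
Locus: Circle centered at (2, 1) with radius 11


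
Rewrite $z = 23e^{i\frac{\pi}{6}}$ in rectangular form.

a = r cos θ = 23 * sqrt(3)/2 = 23*sqrt(3)/2
b = r sin θ = 23 * 1/2 = 23/2
z = 23*sqrt(3)/2 + (23/2)i


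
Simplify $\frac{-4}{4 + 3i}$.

Multiply numerator and denominator by conjugate (4 - 3i):
= (-4)(4 - 3i) / (4^2 + 3^2)
= (-16 + 12i) / 25
= -16/25 + (12/25)i


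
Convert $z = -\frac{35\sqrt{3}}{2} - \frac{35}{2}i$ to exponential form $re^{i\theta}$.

r = |z| = sqrt((-35*sqrt(3)/2)^2 + (-35/2)^2) = sqrt(3675/4 + 1225/4) = sqrt(1225) = 35
θ = arctan(b/a) = arctan(-17.5/-30.3109) (quadrant-adjusted) = 210° = 7π/6
z = 35e^(i*7π/6)


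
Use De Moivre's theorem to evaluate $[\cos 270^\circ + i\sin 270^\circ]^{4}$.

By De Moivre: z^n = r^n(cos(nθ) + i sin(nθ))
= 1^4(cos(4*270°) + i sin(4*270°))
= 1(cos 0° + i sin 0°)
= 1


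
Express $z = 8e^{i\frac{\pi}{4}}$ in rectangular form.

a = r cos θ = 8 * sqrt(2)/2 = 4*sqrt(2)
b = r sin θ = 8 * sqrt(2)/2 = 4*sqrt(2)
z = 4*sqrt(2) + 4*sqrt(2)i


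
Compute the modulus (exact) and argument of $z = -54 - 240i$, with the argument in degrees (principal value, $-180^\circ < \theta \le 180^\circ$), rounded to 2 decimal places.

|z| = sqrt((-54)^2 + (-240)^2) = 246
arg(z) = arctan(b/a) = arctan(-240/-54) (quadrant-adjusted) = -102.68°


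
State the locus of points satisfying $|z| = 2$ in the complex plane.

|z| = 2 means sqrt(x^2 + y^2) = 2
This is a circle of radius 2 centered at the origin


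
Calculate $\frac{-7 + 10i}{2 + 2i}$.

Multiply numerator and denominator by conjugate (2 - 2i):
= (-7 + 10i)(2 - 2i) / (2^2 + 2^2)
= (6 + 34i) / 8
Divide through by 2: (3 + 17i) / 4
= 3/4 + (17/4)i


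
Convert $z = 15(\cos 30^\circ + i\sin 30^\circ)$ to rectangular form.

a = r cos θ = 15 * sqrt(3)/2 = 15*sqrt(3)/2
b = r sin θ = 15 * 1/2 = 15/2
z = 15*sqrt(3)/2 + (15/2)i


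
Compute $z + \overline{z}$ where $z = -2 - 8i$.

z + conjugate(z) = (a + bi) + (a - bi) = 2a
= 2 * (-2) = -4


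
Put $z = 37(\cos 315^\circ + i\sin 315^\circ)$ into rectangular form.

a = r cos θ = 37 * sqrt(2)/2 = 37*sqrt(2)/2
b = r sin θ = 37 * -sqrt(2)/2 = -37*sqrt(2)/2
z = 37*sqrt(2)/2 - (37*sqrt(2)/2)i


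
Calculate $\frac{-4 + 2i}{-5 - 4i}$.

Multiply numerator and denominator by conjugate (-5 + 4i):
= (-4 + 2i)(-5 + 4i) / ((-5)^2 + (-4)^2)
= (12 - 26i) / 41
= 12/41 - (26/41)i


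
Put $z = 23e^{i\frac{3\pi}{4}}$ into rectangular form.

a = r cos θ = 23 * -sqrt(2)/2 = -23*sqrt(2)/2
b = r sin θ = 23 * sqrt(2)/2 = 23*sqrt(2)/2
z = -23*sqrt(2)/2 + (23*sqrt(2)/2)i


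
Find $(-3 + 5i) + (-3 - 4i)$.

(-3 + (-3)) + (5 + (-4))i = -6 + i


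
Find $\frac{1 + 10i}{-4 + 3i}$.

Multiply numerator and denominator by conjugate (-4 - 3i):
= (1 + 10i)(-4 - 3i) / ((-4)^2 + 3^2)
= (26 - 43i) / 25
= 26/25 - (43/25)i


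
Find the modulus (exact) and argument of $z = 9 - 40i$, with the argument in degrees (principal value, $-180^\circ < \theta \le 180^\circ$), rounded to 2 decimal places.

|z| = sqrt(9^2 + (-40)^2) = 41
arg(z) = arctan(b/a) = arctan(-40/9) (quadrant-adjusted) = -77.32°


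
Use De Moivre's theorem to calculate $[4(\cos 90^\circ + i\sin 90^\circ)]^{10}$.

By De Moivre: z^n = r^n(cos(nθ) + i sin(nθ))
= 4^10(cos(10*90°) + i sin(10*90°))
= 1048576(cos 180° + i sin 180°)
= -1048576


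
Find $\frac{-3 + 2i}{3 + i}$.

Multiply numerator and denominator by conjugate (3 - i):
= (-3 + 2i)(3 - i) / (3^2 + 1^2)
= (-7 + 9i) / 10
= -7/10 + (9/10)i


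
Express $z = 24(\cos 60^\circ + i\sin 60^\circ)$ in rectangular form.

a = r cos θ = 24 * 1/2 = 12
b = r sin θ = 24 * sqrt(3)/2 = 12*sqrt(3)
z = 12 + 12*sqrt(3)i


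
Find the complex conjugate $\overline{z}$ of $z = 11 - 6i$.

If z = a + bi, then conjugate(z) = a - bi
conjugate(11 - 6i) = 11 + 6i


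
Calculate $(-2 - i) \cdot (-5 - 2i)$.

(a1*a2 - b1*b2) + (a1*b2 + b1*a2)i
= (10 - 2) + (4 + 5)i
= 8 + 9i


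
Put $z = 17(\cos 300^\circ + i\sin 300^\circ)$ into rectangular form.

a = r cos θ = 17 * 1/2 = 17/2
b = r sin θ = 17 * -sqrt(3)/2 = -17*sqrt(3)/2
z = 17/2 - (17*sqrt(3)/2)i


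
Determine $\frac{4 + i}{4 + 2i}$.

Multiply numerator and denominator by conjugate (4 - 2i):
= (4 + i)(4 - 2i) / (4^2 + 2^2)
= (18 - 4i) / 20
Divide through by 2: (9 - 2i) / 10
= 9/10 - (1/5)i


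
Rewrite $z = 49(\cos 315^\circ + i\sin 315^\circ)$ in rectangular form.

a = r cos θ = 49 * sqrt(2)/2 = 49*sqrt(2)/2
b = r sin θ = 49 * -sqrt(2)/2 = -49*sqrt(2)/2
z = 49*sqrt(2)/2 - (49*sqrt(2)/2)i


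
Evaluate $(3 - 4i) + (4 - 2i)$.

(3 + 4) + (-4 + (-2))i = 7 - 6i


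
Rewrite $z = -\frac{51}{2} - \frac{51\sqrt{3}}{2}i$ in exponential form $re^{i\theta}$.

r = |z| = sqrt((-51/2)^2 + (-51*sqrt(3)/2)^2) = sqrt(2601/4 + 7803/4) = sqrt(2601) = 51
θ = arctan(b/a) = arctan(-44.1673/-25.5) (quadrant-adjusted) = -120° = -2π/3
z = 51e^(-i*2π/3)


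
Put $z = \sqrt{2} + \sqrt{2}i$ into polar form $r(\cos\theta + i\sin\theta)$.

r = |z| = sqrt(a^2 + b^2) = sqrt((sqrt(2))^2 + (sqrt(2))^2) = sqrt(2 + 2) = sqrt(4) = 2
θ = arctan(b/a) = arctan(1.4142/1.4142) (quadrant-adjusted) = 45°
z = 2(cos 45° + i sin 45°)


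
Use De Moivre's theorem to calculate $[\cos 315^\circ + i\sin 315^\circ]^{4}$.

By De Moivre: z^n = r^n(cos(nθ) + i sin(nθ))
= 1^4(cos(4*315°) + i sin(4*315°))
= 1(cos 180° + i sin 180°)
= -1


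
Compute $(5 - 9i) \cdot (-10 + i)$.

(a1*a2 - b1*b2) + (a1*b2 + b1*a2)i
= (-50 - (-9)) + (5 + 90)i
= -41 + 95i


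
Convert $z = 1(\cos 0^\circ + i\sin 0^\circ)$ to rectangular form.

a = r cos θ = 1 * 1 = 1
b = r sin θ = 1 * 0 = 0
z = 1


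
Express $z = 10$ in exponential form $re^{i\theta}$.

r = |z| = sqrt((10)^2 + (0)^2) = sqrt(100 + 0) = sqrt(100) = 10
b = 0 and a > 0, so z lies on the positive real axis: θ = 0
z = 10e^(i*0) = 10


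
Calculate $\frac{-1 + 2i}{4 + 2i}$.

Multiply numerator and denominator by conjugate (4 - 2i):
= (-1 + 2i)(4 - 2i) / (4^2 + 2^2)
= (10i) / 20
Divide through by 10: (i) / 2
= 0 + (1/2)i


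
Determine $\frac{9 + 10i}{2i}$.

Multiply numerator and denominator by conjugate (-2i):
= (9 + 10i)(-2i) / (0^2 + 2^2)
= (20 - 18i) / 4
Divide through by 2: (10 - 9i) / 2
= 5 - (9/2)i


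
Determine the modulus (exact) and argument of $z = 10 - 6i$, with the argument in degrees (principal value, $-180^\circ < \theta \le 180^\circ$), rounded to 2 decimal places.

|z| = sqrt(10^2 + (-6)^2) = sqrt(136)
arg(z) = arctan(b/a) = arctan(-6/10) (quadrant-adjusted) = -30.96°


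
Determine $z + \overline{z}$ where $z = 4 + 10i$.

z + conjugate(z) = (a + bi) + (a - bi) = 2a
= 2 * 4 = 8


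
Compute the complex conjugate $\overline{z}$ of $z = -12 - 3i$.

If z = a + bi, then conjugate(z) = a - bi
conjugate(-12 - 3i) = -12 + 3i


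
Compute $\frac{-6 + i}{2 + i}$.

Multiply numerator and denominator by conjugate (2 - i):
= (-6 + i)(2 - i) / (2^2 + 1^2)
= (-11 + 8i) / 5
= -11/5 + (8/5)i


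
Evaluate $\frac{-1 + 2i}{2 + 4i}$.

Multiply numerator and denominator by conjugate (2 - 4i):
= (-1 + 2i)(2 - 4i) / (2^2 + 4^2)
= (6 + 8i) / 20
Divide through by 2: (3 + 4i) / 10
= 3/10 + (2/5)i


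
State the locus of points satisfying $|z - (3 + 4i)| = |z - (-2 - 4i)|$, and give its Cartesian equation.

|z - z1| = |z - z2| means z is equidistant from z1 and z2,
i.e. the perpendicular bisector of the segment from (3, 4) to (-2, -4) (midpoint (1/2, 0)).
With z = x + yi, square both sides:
(x - 3)^2 + (y - 4)^2 = (x - (-2))^2 + (y - (-4))^2
The x^2 and y^2 terms cancel: -10x + (-16)y = 20 - 25 = -5
Simplify: 10x + 16y = 5
Locus: Perpendicular bisector of the segment from (3, 4) to (-2, -4): the line 10x + 16y = 5


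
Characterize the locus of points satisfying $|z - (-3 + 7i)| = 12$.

|z - z0| = r describes a circle centered at z0 with radius r
Here z0 = -3 + 7i and r = 12
Locus: Circle centered at (-3, 7) with radius 12


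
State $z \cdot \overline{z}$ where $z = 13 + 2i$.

z * conjugate(z) = |z|^2 = a^2 + b^2
= 13^2 + 2^2 = 173


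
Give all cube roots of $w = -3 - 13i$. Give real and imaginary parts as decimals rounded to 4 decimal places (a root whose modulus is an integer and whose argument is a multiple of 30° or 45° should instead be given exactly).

|w| = sqrt(178) ≈ 13.341664, arg(w) ≈ 257.005383°
Root modulus = sqrt(178)^(1/3) ≈ 2.371756
Root arguments: θ_k = (arg(w) + 360°k)/3 for k = 0, 1, ..., 2
Compute each root as (root modulus)(cos θ_k + i sin θ_k) using full-precision intermediates, then round to 4 decimal places.
Roots: 0.1791 + 2.3650i, -2.1377 - 1.0274i, 1.9586 - 1.3376i


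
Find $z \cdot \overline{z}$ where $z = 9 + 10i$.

z * conjugate(z) = |z|^2 = a^2 + b^2
= 9^2 + 10^2 = 181


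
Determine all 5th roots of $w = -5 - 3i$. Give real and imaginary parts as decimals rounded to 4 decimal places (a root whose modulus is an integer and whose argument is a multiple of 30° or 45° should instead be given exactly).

|w| = sqrt(34) ≈ 5.830952, arg(w) ≈ 210.963757°
Root modulus = sqrt(34)^(1/5) ≈ 1.422813
Root arguments: θ_k = (arg(w) + 360°k)/5 for k = 0, 1, ..., 4
Compute each root as (root modulus)(cos θ_k + i sin θ_k) using full-precision intermediates, then round to 4 decimal places.
Roots: 1.0541 + 0.9556i, -0.5831 + 1.2979i, -1.4145 - 0.1535i, -0.2911 - 1.3927i, 1.2346 - 0.7073i


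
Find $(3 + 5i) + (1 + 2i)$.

(3 + 1) + (5 + 2)i = 4 + 7i


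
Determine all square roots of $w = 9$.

|w| = 9, arg(w) = 0°
Root modulus = 9^(1/2) = 3
Root arguments: θ_k = (0° + 360°k)/2 for k = 0, 1, ..., 1
Roots: 3, -3


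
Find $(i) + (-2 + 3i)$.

(0 + (-2)) + (1 + 3)i = -2 + 4i


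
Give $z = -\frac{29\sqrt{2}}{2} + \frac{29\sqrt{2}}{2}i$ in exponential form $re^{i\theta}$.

r = |z| = sqrt((-29*sqrt(2)/2)^2 + (29*sqrt(2)/2)^2) = sqrt(841/2 + 841/2) = sqrt(841) = 29
θ = arctan(b/a) = arctan(20.5061/-20.5061) (quadrant-adjusted) = 135° = 3π/4
z = 29e^(i*3π/4)


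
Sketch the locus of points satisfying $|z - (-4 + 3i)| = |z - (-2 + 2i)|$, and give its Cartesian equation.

|z - z1| = |z - z2| means z is equidistant from z1 and z2,
i.e. the perpendicular bisector of the segment from (-4, 3) to (-2, 2) (midpoint (-3, 5/2)).
With z = x + yi, square both sides:
(x - (-4))^2 + (y - 3)^2 = (x - (-2))^2 + (y - 2)^2
The x^2 and y^2 terms cancel: 4x + (-2)y = 8 - 25 = -17
Simplify: 4x - 2y = -17
Locus: Perpendicular bisector of the segment from (-4, 3) to (-2, 2): the line 4x - 2y = -17


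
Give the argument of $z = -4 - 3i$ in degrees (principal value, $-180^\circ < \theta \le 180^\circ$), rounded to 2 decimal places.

θ = arctan(b/a) = arctan(-3/-4) (quadrant-adjusted) = -143.13°


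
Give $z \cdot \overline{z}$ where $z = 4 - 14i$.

z * conjugate(z) = |z|^2 = a^2 + b^2
= 4^2 + (-14)^2 = 212


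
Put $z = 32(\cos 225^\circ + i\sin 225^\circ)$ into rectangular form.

a = r cos θ = 32 * -sqrt(2)/2 = -16*sqrt(2)
b = r sin θ = 32 * -sqrt(2)/2 = -16*sqrt(2)
z = -16*sqrt(2) - 16*sqrt(2)i


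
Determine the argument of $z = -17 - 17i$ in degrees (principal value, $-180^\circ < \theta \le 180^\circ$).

θ = arctan(b/a) = arctan(-17/-17) (quadrant-adjusted) = -135°


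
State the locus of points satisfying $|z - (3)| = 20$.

|z - z0| = r describes a circle centered at z0 with radius r
Here z0 = 3 and r = 20
Locus: Circle centered at (3, 0) with radius 20


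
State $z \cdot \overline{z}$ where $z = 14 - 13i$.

z * conjugate(z) = |z|^2 = a^2 + b^2
= 14^2 + (-13)^2 = 365


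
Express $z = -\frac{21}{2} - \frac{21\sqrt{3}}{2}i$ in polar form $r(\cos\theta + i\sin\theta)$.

r = |z| = sqrt(a^2 + b^2) = sqrt((-21/2)^2 + (-21*sqrt(3)/2)^2) = sqrt(441/4 + 1323/4) = sqrt(441) = 21
θ = arctan(b/a) = arctan(-18.1865/-10.5) (quadrant-adjusted) = 240°
z = 21(cos 240° + i sin 240°)


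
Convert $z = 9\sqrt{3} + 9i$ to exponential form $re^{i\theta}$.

r = |z| = sqrt((9*sqrt(3))^2 + (9)^2) = sqrt(243 + 81) = sqrt(324) = 18
θ = arctan(b/a) = arctan(9/15.5885) (quadrant-adjusted) = 30° = π/6
z = 18e^(i*π/6)


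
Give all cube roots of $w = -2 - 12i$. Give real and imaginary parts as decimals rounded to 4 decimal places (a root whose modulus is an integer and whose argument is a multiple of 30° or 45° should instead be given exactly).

|w| = sqrt(148) ≈ 12.165525, arg(w) ≈ 260.537678°
Root modulus = sqrt(148)^(1/3) ≈ 2.299907
Root arguments: θ_k = (arg(w) + 360°k)/3 for k = 0, 1, ..., 2
Compute each root as (root modulus)(cos θ_k + i sin θ_k) using full-precision intermediates, then round to 4 decimal places.
Roots: 0.1265 + 2.2964i, -2.0520 - 1.0386i, 1.9255 - 1.2578i


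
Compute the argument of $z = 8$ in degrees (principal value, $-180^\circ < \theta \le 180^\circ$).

b = 0 and a > 0, so z lies on the positive real axis: θ = 0°


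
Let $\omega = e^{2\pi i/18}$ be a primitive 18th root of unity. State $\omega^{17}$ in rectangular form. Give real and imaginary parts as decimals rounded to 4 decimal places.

ω^17 = e^(2πi·17/18) = e^(i·17π/9)
= cos(17π/9) + i sin(17π/9)
= 0.9397 - 0.3420i


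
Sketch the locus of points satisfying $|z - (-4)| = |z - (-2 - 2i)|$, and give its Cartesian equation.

|z - z1| = |z - z2| means z is equidistant from z1 and z2,
i.e. the perpendicular bisector of the segment from (-4, 0) to (-2, -2) (midpoint (-3, -1)).
With z = x + yi, square both sides:
(x - (-4))^2 + (y - 0)^2 = (x - (-2))^2 + (y - (-2))^2
The x^2 and y^2 terms cancel: 4x + (-4)y = 8 - 16 = -8
Simplify: x - y = -2
Locus: Perpendicular bisector of the segment from (-4, 0) to (-2, -2): the line x - y = -2


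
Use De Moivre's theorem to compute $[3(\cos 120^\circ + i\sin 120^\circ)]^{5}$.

By De Moivre: z^n = r^n(cos(nθ) + i sin(nθ))
= 3^5(cos(5*120°) + i sin(5*120°))
= 243(cos 240° + i sin 240°)
= -243/2 - (243*sqrt(3)/2)i


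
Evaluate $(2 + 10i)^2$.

(a + bi)^2 = a^2 - b^2 + 2abi
= 2^2 - 10^2 + 2*2*10i
= -96 + 40i


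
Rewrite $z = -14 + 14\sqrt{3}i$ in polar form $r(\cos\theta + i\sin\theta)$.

r = |z| = sqrt(a^2 + b^2) = sqrt((-14)^2 + (14*sqrt(3))^2) = sqrt(196 + 588) = sqrt(784) = 28
θ = arctan(b/a) = arctan(24.2487/-14) (quadrant-adjusted) = 120°
z = 28(cos 120° + i sin 120°)


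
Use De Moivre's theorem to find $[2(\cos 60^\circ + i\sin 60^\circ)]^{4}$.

By De Moivre: z^n = r^n(cos(nθ) + i sin(nθ))
= 2^4(cos(4*60°) + i sin(4*60°))
= 16(cos 240° + i sin 240°)
= -8 - 8*sqrt(3)i


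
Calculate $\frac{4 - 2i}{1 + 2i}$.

Multiply numerator and denominator by conjugate (1 - 2i):
= (4 - 2i)(1 - 2i) / (1^2 + 2^2)
= (-10i) / 5
= -2i


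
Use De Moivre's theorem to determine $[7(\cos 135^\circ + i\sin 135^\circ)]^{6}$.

By De Moivre: z^n = r^n(cos(nθ) + i sin(nθ))
= 7^6(cos(6*135°) + i sin(6*135°))
= 117649(cos 90° + i sin 90°)
= 117649i


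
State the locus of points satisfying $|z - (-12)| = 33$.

|z - z0| = r describes a circle centered at z0 with radius r
Here z0 = -12 and r = 33
Locus: Circle centered at (-12, 0) with radius 33


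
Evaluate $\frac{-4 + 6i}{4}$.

Divisor is real, so divide each part by 4:
= -1 + (3/2)i


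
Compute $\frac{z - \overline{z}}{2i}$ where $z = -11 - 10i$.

z - conjugate(z) = 2bi
(z - conjugate(z))/(2i) = 2bi/(2i) = b = -10


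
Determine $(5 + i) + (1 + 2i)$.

(5 + 1) + (1 + 2)i = 6 + 3i


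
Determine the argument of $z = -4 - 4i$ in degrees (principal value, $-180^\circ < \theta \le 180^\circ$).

θ = arctan(b/a) = arctan(-4/-4) (quadrant-adjusted) = -135°


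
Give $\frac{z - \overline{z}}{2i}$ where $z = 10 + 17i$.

z - conjugate(z) = 2bi
(z - conjugate(z))/(2i) = 2bi/(2i) = b = 17


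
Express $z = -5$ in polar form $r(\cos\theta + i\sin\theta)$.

r = |z| = sqrt(a^2 + b^2) = sqrt((-5)^2 + (0)^2) = sqrt(25 + 0) = sqrt(25) = 5
b = 0 and a < 0, so z lies on the negative real axis: θ = 180°
z = 5(cos 180° + i sin 180°)


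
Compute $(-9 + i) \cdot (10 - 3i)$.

(a1*a2 - b1*b2) + (a1*b2 + b1*a2)i
= (-90 - (-3)) + (27 + 10)i
= -87 + 37i


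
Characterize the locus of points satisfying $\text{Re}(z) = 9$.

Re(z) = x where z = x + yi; the equation x = 9 is satisfied by all points with that x-coordinate
Locus: Vertical line x = 9


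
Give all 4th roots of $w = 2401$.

|w| = 2401, arg(w) = 0°
Root modulus = 2401^(1/4) = 7
Root arguments: θ_k = (0° + 360°k)/4 for k = 0, 1, ..., 3
Roots: 7, 7i, -7, -7i


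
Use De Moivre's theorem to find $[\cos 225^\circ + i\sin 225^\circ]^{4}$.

By De Moivre: z^n = r^n(cos(nθ) + i sin(nθ))
= 1^4(cos(4*225°) + i sin(4*225°))
= 1(cos 180° + i sin 180°)
= -1


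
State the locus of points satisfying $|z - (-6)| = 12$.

|z - z0| = r describes a circle centered at z0 with radius r
Here z0 = -6 and r = 12
Locus: Circle centered at (-6, 0) with radius 12


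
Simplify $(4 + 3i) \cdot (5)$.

(a1*a2 - b1*b2) + (a1*b2 + b1*a2)i
= (20 - 0) + (0 + 15)i
= 20 + 15i


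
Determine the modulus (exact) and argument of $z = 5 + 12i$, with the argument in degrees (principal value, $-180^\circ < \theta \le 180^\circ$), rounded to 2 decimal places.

|z| = sqrt(5^2 + 12^2) = 13
arg(z) = arctan(b/a) = arctan(12/5) (quadrant-adjusted) = 67.38°


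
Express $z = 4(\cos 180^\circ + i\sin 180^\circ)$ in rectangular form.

a = r cos θ = 4 * -1 = -4
b = r sin θ = 4 * 0 = 0
z = -4


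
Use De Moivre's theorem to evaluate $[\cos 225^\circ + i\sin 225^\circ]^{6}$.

By De Moivre: z^n = r^n(cos(nθ) + i sin(nθ))
= 1^6(cos(6*225°) + i sin(6*225°))
= 1(cos 270° + i sin 270°)
= -i


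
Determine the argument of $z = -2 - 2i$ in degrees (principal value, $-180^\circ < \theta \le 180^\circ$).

θ = arctan(b/a) = arctan(-2/-2) (quadrant-adjusted) = -135°


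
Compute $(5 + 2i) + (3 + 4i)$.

(5 + 3) + (2 + 4)i = 8 + 6i


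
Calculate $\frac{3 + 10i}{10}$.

Divisor is real, so divide each part by 10:
= 3/10 + i


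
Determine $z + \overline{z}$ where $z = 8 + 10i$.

z + conjugate(z) = (a + bi) + (a - bi) = 2a
= 2 * 8 = 16


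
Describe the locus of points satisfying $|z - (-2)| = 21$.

|z - z0| = r describes a circle centered at z0 with radius r
Here z0 = -2 and r = 21
Locus: Circle centered at (-2, 0) with radius 21


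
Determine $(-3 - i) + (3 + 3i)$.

(-3 + 3) + (-1 + 3)i = 2i


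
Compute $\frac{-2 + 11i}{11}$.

Divisor is real, so divide each part by 11:
= -2/11 + i


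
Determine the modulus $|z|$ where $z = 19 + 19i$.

|z| = sqrt(a^2 + b^2) = sqrt(19^2 + 19^2) = sqrt(722) = sqrt(722)


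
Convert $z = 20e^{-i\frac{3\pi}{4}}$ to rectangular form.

a = r cos θ = 20 * -sqrt(2)/2 = -10*sqrt(2)
b = r sin θ = 20 * -sqrt(2)/2 = -10*sqrt(2)
z = -10*sqrt(2) - 10*sqrt(2)i


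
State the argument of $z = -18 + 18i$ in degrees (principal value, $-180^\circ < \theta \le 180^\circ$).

θ = arctan(b/a) = arctan(18/-18) (quadrant-adjusted) = 135°


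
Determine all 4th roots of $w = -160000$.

|w| = 160000, arg(w) = 180°
Root modulus = 160000^(1/4) = 20
Root arguments: θ_k = (180° + 360°k)/4 for k = 0, 1, ..., 3
Roots: 10*sqrt(2) + 10*sqrt(2)i, -10*sqrt(2) + 10*sqrt(2)i, -10*sqrt(2) - 10*sqrt(2)i, 10*sqrt(2) - 10*sqrt(2)i


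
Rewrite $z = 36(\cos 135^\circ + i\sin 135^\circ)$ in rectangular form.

a = r cos θ = 36 * -sqrt(2)/2 = -18*sqrt(2)
b = r sin θ = 36 * sqrt(2)/2 = 18*sqrt(2)
z = -18*sqrt(2) + 18*sqrt(2)i


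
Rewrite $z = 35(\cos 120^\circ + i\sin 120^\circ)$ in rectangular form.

a = r cos θ = 35 * -1/2 = -35/2
b = r sin θ = 35 * sqrt(3)/2 = 35*sqrt(3)/2
z = -35/2 + (35*sqrt(3)/2)i


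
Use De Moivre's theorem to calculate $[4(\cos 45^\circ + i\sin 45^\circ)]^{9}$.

By De Moivre: z^n = r^n(cos(nθ) + i sin(nθ))
= 4^9(cos(9*45°) + i sin(9*45°))
= 262144(cos 45° + i sin 45°)
= 131072*sqrt(2) + 131072*sqrt(2)i


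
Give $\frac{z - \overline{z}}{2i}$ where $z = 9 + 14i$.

z - conjugate(z) = 2bi
(z - conjugate(z))/(2i) = 2bi/(2i) = b = 14


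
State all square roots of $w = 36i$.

|w| = 36, arg(w) = 90°
Root modulus = 36^(1/2) = 6
Root arguments: θ_k = (90° + 360°k)/2 for k = 0, 1, ..., 1
Roots: 3*sqrt(2) + 3*sqrt(2)i, -3*sqrt(2) - 3*sqrt(2)i


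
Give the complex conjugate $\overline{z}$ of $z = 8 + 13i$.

If z = a + bi, then conjugate(z) = a - bi
conjugate(8 + 13i) = 8 - 13i


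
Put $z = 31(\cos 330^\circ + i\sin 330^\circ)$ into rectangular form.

a = r cos θ = 31 * sqrt(3)/2 = 31*sqrt(3)/2
b = r sin θ = 31 * -1/2 = -31/2
z = 31*sqrt(3)/2 - (31/2)i


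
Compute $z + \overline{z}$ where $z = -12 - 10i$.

z + conjugate(z) = (a + bi) + (a - bi) = 2a
= 2 * (-12) = -24


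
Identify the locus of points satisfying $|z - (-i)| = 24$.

|z - z0| = r describes a circle centered at z0 with radius r
Here z0 = -i and r = 24
Locus: Circle centered at (0, -1) with radius 24


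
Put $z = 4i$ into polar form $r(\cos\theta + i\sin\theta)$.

r = |z| = sqrt(a^2 + b^2) = sqrt((0)^2 + (4)^2) = sqrt(0 + 16) = sqrt(16) = 4
a = 0 and b > 0, so z lies on the positive imaginary axis: θ = 90°
z = 4(cos 90° + i sin 90°)


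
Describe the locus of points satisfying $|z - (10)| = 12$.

|z - z0| = r describes a circle centered at z0 with radius r
Here z0 = 10 and r = 12
Locus: Circle centered at (10, 0) with radius 12


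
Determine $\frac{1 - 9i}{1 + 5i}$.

Multiply numerator and denominator by conjugate (1 - 5i):
= (1 - 9i)(1 - 5i) / (1^2 + 5^2)
= (-44 - 14i) / 26
Divide through by 2: (-22 - 7i) / 13
= -22/13 - (7/13)i


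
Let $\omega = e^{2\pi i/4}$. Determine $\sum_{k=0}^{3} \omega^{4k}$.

Since 4 divides 4, ω^4 = (ω^4)^1 = 1^1 = 1, so every term is 1.
Sum = 4 · 1 = 4


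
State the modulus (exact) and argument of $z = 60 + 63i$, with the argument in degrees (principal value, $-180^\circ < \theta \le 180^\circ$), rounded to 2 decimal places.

|z| = sqrt(60^2 + 63^2) = 87
arg(z) = arctan(b/a) = arctan(63/60) (quadrant-adjusted) = 46.40°


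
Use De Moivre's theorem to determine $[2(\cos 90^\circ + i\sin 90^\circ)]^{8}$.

By De Moivre: z^n = r^n(cos(nθ) + i sin(nθ))
= 2^8(cos(8*90°) + i sin(8*90°))
= 256(cos 0° + i sin 0°)
= 256
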